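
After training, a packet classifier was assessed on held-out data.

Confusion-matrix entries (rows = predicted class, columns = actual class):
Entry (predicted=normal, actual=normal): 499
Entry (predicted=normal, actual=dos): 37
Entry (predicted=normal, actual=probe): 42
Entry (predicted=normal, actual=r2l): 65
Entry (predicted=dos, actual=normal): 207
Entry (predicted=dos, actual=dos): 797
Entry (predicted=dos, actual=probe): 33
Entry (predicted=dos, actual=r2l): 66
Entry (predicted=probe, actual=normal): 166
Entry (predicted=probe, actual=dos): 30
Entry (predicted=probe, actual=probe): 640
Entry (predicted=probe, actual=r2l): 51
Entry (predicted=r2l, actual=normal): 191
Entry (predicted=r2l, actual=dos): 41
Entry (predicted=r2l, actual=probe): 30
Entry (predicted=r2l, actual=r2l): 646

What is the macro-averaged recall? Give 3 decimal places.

0.747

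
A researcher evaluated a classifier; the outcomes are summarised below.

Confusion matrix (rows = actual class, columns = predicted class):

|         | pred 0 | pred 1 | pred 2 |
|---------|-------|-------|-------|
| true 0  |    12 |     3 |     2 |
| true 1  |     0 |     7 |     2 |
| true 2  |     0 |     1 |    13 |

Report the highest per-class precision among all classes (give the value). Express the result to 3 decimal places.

Per-class precision (TP/(TP+FP)):
  0: TP=12, FP=0+0=0 → 12/12 = 1.0000
  1: TP=7, FP=3+1=4 → 7/11 = 0.6364
  2: TP=13, FP=2+2=4 → 13/17 = 0.7647
Highest is class '0' with precision = 1.000.

1.000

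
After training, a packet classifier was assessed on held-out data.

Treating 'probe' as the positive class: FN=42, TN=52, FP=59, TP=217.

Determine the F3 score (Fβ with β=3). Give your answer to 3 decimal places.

0.832

Fβ = (1+β²)·TP / ((1+β²)·TP + β²·FN + FP), with β²=9
= 10·217 / (10·217 + 9·42 + 59) = 0.832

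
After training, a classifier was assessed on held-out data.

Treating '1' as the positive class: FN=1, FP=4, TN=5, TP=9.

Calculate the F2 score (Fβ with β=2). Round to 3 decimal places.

0.849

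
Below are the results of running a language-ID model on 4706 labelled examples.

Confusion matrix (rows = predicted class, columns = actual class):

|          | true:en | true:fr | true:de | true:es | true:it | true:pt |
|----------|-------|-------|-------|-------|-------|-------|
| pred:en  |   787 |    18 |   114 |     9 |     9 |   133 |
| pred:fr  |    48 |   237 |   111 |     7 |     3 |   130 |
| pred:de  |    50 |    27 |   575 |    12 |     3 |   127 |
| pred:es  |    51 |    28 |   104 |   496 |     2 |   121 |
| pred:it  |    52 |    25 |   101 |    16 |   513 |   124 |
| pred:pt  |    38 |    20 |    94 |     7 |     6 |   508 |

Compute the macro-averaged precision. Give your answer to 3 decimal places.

0.649

Per-class precision (TP/(TP+FP)):
  en: TP=787, FP=18+114+9+9+133=283 → 787/1070 = 0.7355
  fr: TP=237, FP=48+111+7+3+130=299 → 237/536 = 0.4422
  de: TP=575, FP=50+27+12+3+127=219 → 575/794 = 0.7242
  es: TP=496, FP=51+28+104+2+121=306 → 496/802 = 0.6185
  it: TP=513, FP=52+25+101+16+124=318 → 513/831 = 0.6173
  pt: TP=508, FP=38+20+94+7+6=165 → 508/673 = 0.7548
Macro-precision = mean = (0.7355 + 0.4422 + 0.7242 + 0.6185 + 0.6173 + 0.7548) / 6 = 0.649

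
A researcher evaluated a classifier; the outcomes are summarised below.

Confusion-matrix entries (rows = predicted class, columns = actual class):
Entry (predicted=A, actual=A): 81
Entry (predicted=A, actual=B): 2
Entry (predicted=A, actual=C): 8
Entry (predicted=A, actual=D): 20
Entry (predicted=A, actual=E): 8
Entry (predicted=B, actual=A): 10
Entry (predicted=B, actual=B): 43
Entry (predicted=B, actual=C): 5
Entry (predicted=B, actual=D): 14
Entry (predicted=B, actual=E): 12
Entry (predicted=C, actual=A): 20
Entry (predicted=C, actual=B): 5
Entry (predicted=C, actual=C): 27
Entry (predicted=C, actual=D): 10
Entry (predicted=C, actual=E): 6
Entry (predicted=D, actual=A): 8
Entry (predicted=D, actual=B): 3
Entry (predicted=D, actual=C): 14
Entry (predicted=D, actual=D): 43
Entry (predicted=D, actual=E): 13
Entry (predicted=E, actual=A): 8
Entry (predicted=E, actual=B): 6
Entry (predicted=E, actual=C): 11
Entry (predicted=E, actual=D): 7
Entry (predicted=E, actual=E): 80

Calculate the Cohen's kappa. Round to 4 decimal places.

Observed agreement pₒ = trace/N = 274/464 = 0.59052
Expected agreement pₑ = Σ (rowᵢ·colᵢ)/N² = (127·119 + 59·84 + 65·68 + 94·81 + 119·112)/464² = 0.21102
κ = (pₒ − pₑ)/(1 − pₑ) = (0.59052 − 0.21102)/(1 − 0.21102) = 0.4810

0.4810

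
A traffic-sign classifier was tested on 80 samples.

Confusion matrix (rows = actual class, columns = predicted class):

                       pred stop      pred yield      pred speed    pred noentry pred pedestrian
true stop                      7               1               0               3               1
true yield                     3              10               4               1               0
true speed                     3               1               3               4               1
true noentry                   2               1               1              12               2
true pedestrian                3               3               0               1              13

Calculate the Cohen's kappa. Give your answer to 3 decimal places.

0.449

Observed agreement pₒ = trace/N = 45/80 = 0.5625
Expected agreement pₑ = Σ (rowᵢ·colᵢ)/N² = (12·18 + 18·16 + 12·8 + 18·21 + 20·17)/80² = 0.2059
κ = (pₒ − pₑ)/(1 − pₑ) = (0.5625 − 0.2059)/(1 − 0.2059) = 0.449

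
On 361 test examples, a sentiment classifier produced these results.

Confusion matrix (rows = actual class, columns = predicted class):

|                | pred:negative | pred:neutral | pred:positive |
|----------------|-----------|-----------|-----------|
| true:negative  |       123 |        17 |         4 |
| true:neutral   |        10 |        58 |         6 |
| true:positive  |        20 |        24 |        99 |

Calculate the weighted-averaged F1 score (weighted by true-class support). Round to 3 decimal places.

0.779

Per-class F1 score (2·TP/(2·TP+FP+FN)):
  negative: TP=123, FP=10+20=30, FN=17+4=21 → 246/297 = 0.8283
  neutral: TP=58, FP=17+24=41, FN=10+6=16 → 116/173 = 0.6705
  positive: TP=99, FP=4+6=10, FN=20+24=44 → 198/252 = 0.7857
Weighted-F1 score = Σ (supportᵢ/N)·F1 scoreᵢ with N=361: (144/361)·0.8283 + (74/361)·0.6705 + (143/361)·0.7857 = 0.779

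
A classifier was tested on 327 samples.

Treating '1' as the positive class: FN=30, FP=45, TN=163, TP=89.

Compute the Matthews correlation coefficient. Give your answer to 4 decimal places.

MCC = (TP·TN − FP·FN) / √((TP+FP)(TP+FN)(TN+FP)(TN+FN))
Numerator = 89·163 − 45·30 = 13157
Denominator = √(134·119·208·193) = √640136224 = 25300.9135
MCC = 13157 / 25300.9135 = 0.5200

0.5200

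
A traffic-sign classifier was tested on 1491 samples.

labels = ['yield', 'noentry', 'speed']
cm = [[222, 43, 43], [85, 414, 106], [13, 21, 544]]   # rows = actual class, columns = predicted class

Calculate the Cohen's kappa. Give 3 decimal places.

0.677

Observed agreement pₒ = trace/N = 1180/1491 = 0.7914
Expected agreement pₑ = Σ (rowᵢ·colᵢ)/N² = (308·320 + 605·478 + 578·693)/1491² = 0.3546
κ = (pₒ − pₑ)/(1 − pₑ) = (0.7914 − 0.3546)/(1 − 0.3546) = 0.677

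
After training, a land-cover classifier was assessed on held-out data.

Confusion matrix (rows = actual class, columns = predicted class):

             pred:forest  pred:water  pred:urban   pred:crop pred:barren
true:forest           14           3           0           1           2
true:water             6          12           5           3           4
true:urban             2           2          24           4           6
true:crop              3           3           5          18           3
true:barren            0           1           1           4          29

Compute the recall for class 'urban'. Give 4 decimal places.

0.6316

Take TP from the diagonal, FP from the rest of the 'urban' prediction marginal, FN from the rest of the 'urban' actual marginal.
recall = TP/(TP+FN).
urban: TP=24, FN=2+2+4+6=14 → 24/38 = 0.63158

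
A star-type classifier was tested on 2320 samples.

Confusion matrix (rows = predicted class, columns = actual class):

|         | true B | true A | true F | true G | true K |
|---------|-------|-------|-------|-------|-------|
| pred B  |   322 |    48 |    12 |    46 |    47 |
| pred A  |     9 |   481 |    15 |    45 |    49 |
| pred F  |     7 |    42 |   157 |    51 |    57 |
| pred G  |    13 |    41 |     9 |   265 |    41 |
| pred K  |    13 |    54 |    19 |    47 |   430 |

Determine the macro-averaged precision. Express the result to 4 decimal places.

0.6926

Per-class precision (TP/(TP+FP)):
  B: TP=322, FP=48+12+46+47=153 → 322/475 = 0.67789
  A: TP=481, FP=9+15+45+49=118 → 481/599 = 0.80301
  F: TP=157, FP=7+42+51+57=157 → 157/314 = 0.50000
  G: TP=265, FP=13+41+9+41=104 → 265/369 = 0.71816
  K: TP=430, FP=13+54+19+47=133 → 430/563 = 0.76377
Macro-precision = mean = (0.67789 + 0.80301 + 0.50000 + 0.71816 + 0.76377) / 5 = 0.6926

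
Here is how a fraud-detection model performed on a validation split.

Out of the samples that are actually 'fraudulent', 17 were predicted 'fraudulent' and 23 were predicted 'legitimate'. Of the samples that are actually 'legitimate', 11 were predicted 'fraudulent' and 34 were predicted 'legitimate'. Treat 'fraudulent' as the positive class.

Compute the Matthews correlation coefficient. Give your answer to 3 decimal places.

MCC = (TP·TN − FP·FN) / √((TP+FP)(TP+FN)(TN+FP)(TN+FN))
Numerator = 17·34 − 11·23 = 325
Denominator = √(28·40·45·57) = √2872800 = 1694.9336
MCC = 325 / 1694.9336 = 0.192

0.192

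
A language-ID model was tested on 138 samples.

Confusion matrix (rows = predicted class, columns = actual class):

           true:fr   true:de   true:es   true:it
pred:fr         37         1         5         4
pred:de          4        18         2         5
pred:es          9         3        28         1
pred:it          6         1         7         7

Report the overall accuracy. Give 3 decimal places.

0.652

Accuracy = trace / total = (37+18+28+7=90) / 138 = 90/138 = 0.652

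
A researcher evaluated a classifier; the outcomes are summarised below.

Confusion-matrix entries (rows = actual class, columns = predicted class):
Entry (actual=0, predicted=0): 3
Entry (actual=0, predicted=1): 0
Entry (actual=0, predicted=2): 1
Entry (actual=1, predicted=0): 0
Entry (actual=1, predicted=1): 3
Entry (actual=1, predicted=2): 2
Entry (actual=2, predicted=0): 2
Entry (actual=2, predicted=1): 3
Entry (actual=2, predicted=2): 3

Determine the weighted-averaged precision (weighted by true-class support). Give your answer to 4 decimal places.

0.5235

Per-class precision (TP/(TP+FP)):
  0: TP=3, FP=0+2=2 → 3/5 = 0.60000
  1: TP=3, FP=0+3=3 → 3/6 = 0.50000
  2: TP=3, FP=1+2=3 → 3/6 = 0.50000
Weighted-precision = Σ (supportᵢ/N)·precisionᵢ with N=17: (4/17)·0.60000 + (5/17)·0.50000 + (8/17)·0.50000 = 0.5235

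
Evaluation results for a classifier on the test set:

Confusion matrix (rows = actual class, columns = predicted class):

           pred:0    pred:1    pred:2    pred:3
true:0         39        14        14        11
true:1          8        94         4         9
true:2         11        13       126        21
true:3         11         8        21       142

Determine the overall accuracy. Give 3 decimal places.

Accuracy = trace / total = (39+94+126+142=401) / 546 = 401/546 = 0.734

0.734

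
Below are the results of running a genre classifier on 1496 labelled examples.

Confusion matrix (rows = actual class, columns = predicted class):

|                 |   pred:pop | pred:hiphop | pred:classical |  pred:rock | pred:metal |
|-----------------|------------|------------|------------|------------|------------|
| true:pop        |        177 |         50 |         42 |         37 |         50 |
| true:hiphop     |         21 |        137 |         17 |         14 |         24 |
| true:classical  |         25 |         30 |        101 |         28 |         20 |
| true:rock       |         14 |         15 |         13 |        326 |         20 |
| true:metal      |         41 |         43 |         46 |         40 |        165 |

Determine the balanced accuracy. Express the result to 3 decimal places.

0.594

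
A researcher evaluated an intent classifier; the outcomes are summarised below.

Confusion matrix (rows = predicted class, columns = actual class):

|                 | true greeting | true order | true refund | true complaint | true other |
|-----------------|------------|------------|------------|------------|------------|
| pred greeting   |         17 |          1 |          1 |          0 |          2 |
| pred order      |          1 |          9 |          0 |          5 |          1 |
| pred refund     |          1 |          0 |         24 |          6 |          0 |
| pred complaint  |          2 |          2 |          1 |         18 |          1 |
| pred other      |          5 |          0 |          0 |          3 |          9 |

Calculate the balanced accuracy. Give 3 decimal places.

0.716

Balanced accuracy = mean of per-class recall.
  greeting: recall = 17/26 = 0.6538
  order: recall = 9/12 = 0.7500
  refund: recall = 24/26 = 0.9231
  complaint: recall = 18/32 = 0.5625
  other: recall = 9/13 = 0.6923
Mean = (0.6538 + 0.7500 + 0.9231 + 0.5625 + 0.6923) / 5 = 0.716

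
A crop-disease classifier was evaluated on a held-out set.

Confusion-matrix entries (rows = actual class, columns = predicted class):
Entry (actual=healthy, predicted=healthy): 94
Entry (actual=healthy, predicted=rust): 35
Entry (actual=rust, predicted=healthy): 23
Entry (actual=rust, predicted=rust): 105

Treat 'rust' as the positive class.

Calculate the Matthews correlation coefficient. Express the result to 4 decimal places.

0.5512

MCC = (TP·TN − FP·FN) / √((TP+FP)(TP+FN)(TN+FP)(TN+FN))
Numerator = 105·94 − 35·23 = 9065
Denominator = √(140·128·129·117) = √270466560 = 16445.8676
MCC = 9065 / 16445.8676 = 0.5512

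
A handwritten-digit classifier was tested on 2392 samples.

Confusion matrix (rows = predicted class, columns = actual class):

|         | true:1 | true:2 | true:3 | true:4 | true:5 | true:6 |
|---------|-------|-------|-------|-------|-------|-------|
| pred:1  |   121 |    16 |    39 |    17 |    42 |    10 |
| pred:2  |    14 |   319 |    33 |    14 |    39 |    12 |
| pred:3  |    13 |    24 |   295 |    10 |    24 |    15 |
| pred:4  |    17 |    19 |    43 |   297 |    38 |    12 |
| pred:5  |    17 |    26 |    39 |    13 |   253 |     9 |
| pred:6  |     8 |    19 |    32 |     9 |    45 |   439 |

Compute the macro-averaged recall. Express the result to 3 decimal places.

Per-class recall (TP/(TP+FN)):
  1: TP=121, FN=14+13+17+17+8=69 → 121/190 = 0.6368
  2: TP=319, FN=16+24+19+26+19=104 → 319/423 = 0.7541
  3: TP=295, FN=39+33+43+39+32=186 → 295/481 = 0.6133
  4: TP=297, FN=17+14+10+13+9=63 → 297/360 = 0.8250
  5: TP=253, FN=42+39+24+38+45=188 → 253/441 = 0.5737
  6: TP=439, FN=10+12+15+12+9=58 → 439/497 = 0.8833
Macro-recall = mean = (0.6368 + 0.7541 + 0.6133 + 0.8250 + 0.5737 + 0.8833) / 6 = 0.714

0.714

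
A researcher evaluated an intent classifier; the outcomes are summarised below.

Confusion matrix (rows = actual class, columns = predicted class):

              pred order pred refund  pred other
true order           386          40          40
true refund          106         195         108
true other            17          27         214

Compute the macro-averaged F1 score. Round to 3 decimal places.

0.688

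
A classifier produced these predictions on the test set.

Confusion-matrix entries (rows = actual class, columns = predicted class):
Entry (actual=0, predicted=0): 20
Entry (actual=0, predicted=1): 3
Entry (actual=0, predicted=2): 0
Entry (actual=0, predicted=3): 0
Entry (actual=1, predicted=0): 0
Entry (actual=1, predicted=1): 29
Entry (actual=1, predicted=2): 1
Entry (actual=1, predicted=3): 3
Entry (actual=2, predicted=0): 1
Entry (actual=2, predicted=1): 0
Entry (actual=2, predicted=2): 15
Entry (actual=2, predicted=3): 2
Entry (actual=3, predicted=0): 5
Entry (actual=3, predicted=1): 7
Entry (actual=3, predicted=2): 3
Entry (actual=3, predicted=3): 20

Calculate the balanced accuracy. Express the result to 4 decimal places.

Balanced accuracy = mean of per-class recall.
  0: recall = 20/23 = 0.86957
  1: recall = 29/33 = 0.87879
  2: recall = 15/18 = 0.83333
  3: recall = 20/35 = 0.57143
Mean = (0.86957 + 0.87879 + 0.83333 + 0.57143) / 4 = 0.7883

0.7883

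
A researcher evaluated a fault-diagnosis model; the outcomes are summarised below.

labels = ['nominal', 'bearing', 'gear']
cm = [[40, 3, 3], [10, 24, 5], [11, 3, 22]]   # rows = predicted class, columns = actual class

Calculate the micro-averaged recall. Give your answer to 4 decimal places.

Micro-averaging pools counts across classes: ΣTP=86, ΣFP=35, ΣFN=35.
Micro-recall = TP/(TP+FN) on pooled counts = 0.7107 (equals overall accuracy in single-label multiclass).

0.7107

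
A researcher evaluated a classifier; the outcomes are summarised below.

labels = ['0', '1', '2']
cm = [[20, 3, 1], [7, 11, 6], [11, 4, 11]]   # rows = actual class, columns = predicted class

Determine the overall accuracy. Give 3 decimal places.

Accuracy = trace / total = (20+11+11=42) / 74 = 42/74 = 0.568

0.568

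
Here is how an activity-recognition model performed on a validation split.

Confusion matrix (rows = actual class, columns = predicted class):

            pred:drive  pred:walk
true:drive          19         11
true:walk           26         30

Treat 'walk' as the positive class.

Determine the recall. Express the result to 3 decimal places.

0.536

Recall = TP/(TP+FN) = 30/(30+26) = 30/56 = 0.536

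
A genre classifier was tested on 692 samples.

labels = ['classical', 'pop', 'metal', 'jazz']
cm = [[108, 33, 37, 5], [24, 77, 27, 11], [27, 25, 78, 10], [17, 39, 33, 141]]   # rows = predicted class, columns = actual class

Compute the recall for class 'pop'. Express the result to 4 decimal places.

0.4425

Take TP from the diagonal, FP from the rest of the 'pop' prediction marginal, FN from the rest of the 'pop' actual marginal.
recall = TP/(TP+FN).
pop: TP=77, FN=33+25+39=97 → 77/174 = 0.44253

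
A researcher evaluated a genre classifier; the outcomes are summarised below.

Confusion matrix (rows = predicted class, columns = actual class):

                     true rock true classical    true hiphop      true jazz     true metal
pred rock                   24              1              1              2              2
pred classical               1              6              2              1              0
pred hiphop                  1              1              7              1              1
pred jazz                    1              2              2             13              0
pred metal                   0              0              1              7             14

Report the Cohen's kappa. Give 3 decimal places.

0.617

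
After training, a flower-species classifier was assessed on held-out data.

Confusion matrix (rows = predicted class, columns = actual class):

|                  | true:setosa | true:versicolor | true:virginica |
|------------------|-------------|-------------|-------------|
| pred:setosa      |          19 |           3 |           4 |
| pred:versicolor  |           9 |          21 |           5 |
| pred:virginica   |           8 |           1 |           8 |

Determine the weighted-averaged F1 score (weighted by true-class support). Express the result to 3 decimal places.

0.610

Per-class F1 score (2·TP/(2·TP+FP+FN)):
  setosa: TP=19, FP=3+4=7, FN=9+8=17 → 38/62 = 0.6129
  versicolor: TP=21, FP=9+5=14, FN=3+1=4 → 42/60 = 0.7000
  virginica: TP=8, FP=8+1=9, FN=4+5=9 → 16/34 = 0.4706
Weighted-F1 score = Σ (supportᵢ/N)·F1 scoreᵢ with N=78: (36/78)·0.6129 + (25/78)·0.7000 + (17/78)·0.4706 = 0.610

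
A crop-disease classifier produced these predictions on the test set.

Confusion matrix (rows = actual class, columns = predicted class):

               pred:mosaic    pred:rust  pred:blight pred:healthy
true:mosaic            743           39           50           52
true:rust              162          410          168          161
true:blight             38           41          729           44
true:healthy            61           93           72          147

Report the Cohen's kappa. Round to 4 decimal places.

Observed agreement pₒ = trace/N = 2029/3010 = 0.67409
Expected agreement pₑ = Σ (rowᵢ·colᵢ)/N² = (884·1004 + 901·583 + 852·1019 + 373·404)/3010² = 0.26840
κ = (pₒ − pₑ)/(1 − pₑ) = (0.67409 − 0.26840)/(1 − 0.26840) = 0.5545

0.5545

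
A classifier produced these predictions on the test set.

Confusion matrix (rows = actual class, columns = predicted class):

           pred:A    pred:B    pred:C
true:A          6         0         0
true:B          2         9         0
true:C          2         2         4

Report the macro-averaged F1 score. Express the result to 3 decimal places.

Per-class F1 score (2·TP/(2·TP+FP+FN)):
  A: TP=6, FP=2+2=4, FN=0+0=0 → 12/16 = 0.7500
  B: TP=9, FP=0+2=2, FN=2+0=2 → 18/22 = 0.8182
  C: TP=4, FP=0+0=0, FN=2+2=4 → 8/12 = 0.6667
Macro-F1 score = mean = (0.7500 + 0.8182 + 0.6667) / 3 = 0.745

0.745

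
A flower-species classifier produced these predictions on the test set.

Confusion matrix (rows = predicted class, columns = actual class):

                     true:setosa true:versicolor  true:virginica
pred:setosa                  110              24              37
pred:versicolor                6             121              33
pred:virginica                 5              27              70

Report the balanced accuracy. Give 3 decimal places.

Balanced accuracy = mean of per-class recall.
  setosa: recall = 110/121 = 0.9091
  versicolor: recall = 121/172 = 0.7035
  virginica: recall = 70/140 = 0.5000
Mean = (0.9091 + 0.7035 + 0.5000) / 3 = 0.704

0.704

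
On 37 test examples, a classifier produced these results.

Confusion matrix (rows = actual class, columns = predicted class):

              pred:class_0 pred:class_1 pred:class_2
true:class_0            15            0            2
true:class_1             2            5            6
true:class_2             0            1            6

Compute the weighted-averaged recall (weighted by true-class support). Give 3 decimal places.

0.703

Per-class recall (TP/(TP+FN)):
  class_0: TP=15, FN=0+2=2 → 15/17 = 0.8824
  class_1: TP=5, FN=2+6=8 → 5/13 = 0.3846
  class_2: TP=6, FN=0+1=1 → 6/7 = 0.8571
Weighted-recall = Σ (supportᵢ/N)·recallᵢ with N=37: (17/37)·0.8824 + (13/37)·0.3846 + (7/37)·0.8571 = 0.703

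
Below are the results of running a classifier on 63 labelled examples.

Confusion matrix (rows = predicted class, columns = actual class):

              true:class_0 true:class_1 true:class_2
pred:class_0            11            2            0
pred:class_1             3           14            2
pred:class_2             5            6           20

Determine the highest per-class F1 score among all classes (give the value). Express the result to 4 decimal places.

Per-class F1 score (2·TP/(2·TP+FP+FN)):
  class_0: TP=11, FP=2+0=2, FN=3+5=8 → 22/32 = 0.68750
  class_1: TP=14, FP=3+2=5, FN=2+6=8 → 28/41 = 0.68293
  class_2: TP=20, FP=5+6=11, FN=0+2=2 → 40/53 = 0.75472
Highest is class 'class_2' with F1 score = 0.7547.

0.7547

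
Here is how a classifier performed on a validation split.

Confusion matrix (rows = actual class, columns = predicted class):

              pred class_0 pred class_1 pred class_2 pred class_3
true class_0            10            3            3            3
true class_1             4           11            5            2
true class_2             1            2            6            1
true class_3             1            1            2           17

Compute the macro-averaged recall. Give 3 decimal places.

0.609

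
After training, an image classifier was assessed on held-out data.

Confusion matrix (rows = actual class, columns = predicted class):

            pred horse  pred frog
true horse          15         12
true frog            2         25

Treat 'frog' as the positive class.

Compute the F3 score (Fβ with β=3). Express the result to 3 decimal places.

Fβ = (1+β²)·TP / ((1+β²)·TP + β²·FN + FP), with β²=9
= 10·25 / (10·25 + 9·2 + 12) = 0.893

0.893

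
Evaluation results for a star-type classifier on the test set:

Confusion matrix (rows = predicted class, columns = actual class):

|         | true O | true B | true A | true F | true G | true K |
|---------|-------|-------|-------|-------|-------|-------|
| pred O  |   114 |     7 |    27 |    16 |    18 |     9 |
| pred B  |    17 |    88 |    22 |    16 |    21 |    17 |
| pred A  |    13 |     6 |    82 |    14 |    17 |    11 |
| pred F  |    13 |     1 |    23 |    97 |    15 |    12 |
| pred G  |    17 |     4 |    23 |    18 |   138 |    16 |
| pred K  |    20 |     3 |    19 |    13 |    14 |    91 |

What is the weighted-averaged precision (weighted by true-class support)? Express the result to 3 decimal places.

0.587

Per-class precision (TP/(TP+FP)):
  O: TP=114, FP=7+27+16+18+9=77 → 114/191 = 0.5969
  B: TP=88, FP=17+22+16+21+17=93 → 88/181 = 0.4862
  A: TP=82, FP=13+6+14+17+11=61 → 82/143 = 0.5734
  F: TP=97, FP=13+1+23+15+12=64 → 97/161 = 0.6025
  G: TP=138, FP=17+4+23+18+16=78 → 138/216 = 0.6389
  K: TP=91, FP=20+3+19+13+14=69 → 91/160 = 0.5688
Weighted-precision = Σ (supportᵢ/N)·precisionᵢ with N=1052: (194/1052)·0.5969 + (109/1052)·0.4862 + (196/1052)·0.5734 + (174/1052)·0.6025 + (223/1052)·0.6389 + (156/1052)·0.5688 = 0.587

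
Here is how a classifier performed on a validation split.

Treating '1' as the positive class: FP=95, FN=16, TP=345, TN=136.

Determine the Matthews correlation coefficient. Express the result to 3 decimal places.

0.608

MCC = (TP·TN − FP·FN) / √((TP+FP)(TP+FN)(TN+FP)(TN+FN))
Numerator = 345·136 − 95·16 = 45400
Denominator = √(440·361·231·152) = √5577190080 = 74680.5870
MCC = 45400 / 74680.5870 = 0.608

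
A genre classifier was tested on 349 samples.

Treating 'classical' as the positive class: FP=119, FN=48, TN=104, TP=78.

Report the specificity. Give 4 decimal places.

Specificity = TN/(TN+FP) = 104/(104+119) = 0.4664

0.4664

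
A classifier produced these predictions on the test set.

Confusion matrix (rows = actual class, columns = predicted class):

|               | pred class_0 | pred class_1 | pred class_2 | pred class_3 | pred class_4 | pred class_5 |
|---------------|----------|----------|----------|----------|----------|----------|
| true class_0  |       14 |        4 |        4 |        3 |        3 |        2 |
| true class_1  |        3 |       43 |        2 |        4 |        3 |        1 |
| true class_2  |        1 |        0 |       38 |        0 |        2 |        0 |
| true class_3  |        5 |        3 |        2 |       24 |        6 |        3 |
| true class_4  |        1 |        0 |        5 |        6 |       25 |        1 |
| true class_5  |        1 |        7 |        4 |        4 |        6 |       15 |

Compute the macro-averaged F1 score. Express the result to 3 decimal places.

0.624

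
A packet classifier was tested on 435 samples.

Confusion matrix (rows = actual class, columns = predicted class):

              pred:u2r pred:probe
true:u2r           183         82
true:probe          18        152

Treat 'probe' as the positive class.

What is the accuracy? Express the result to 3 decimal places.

Accuracy = (TP+TN)/N = (152+183)/435 = 0.770

0.770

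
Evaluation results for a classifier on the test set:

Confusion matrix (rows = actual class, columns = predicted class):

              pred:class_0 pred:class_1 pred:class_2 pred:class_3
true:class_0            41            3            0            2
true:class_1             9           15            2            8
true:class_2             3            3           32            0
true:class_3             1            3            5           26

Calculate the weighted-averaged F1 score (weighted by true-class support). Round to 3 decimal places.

Per-class F1 score (2·TP/(2·TP+FP+FN)):
  class_0: TP=41, FP=9+3+1=13, FN=3+0+2=5 → 82/100 = 0.8200
  class_1: TP=15, FP=3+3+3=9, FN=9+2+8=19 → 30/58 = 0.5172
  class_2: TP=32, FP=0+2+5=7, FN=3+3+0=6 → 64/77 = 0.8312
  class_3: TP=26, FP=2+8+0=10, FN=1+3+5=9 → 52/71 = 0.7324
Weighted-F1 score = Σ (supportᵢ/N)·F1 scoreᵢ with N=153: (46/153)·0.8200 + (34/153)·0.5172 + (38/153)·0.8312 + (35/153)·0.7324 = 0.735

0.735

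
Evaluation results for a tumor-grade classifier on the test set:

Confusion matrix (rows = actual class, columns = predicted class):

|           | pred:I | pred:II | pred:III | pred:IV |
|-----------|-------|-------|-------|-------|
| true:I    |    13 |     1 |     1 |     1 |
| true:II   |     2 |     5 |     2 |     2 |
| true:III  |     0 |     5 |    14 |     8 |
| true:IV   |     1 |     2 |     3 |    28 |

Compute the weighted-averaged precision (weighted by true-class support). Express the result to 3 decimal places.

Per-class precision (TP/(TP+FP)):
  I: TP=13, FP=2+0+1=3 → 13/16 = 0.8125
  II: TP=5, FP=1+5+2=8 → 5/13 = 0.3846
  III: TP=14, FP=1+2+3=6 → 14/20 = 0.7000
  IV: TP=28, FP=1+2+8=11 → 28/39 = 0.7179
Weighted-precision = Σ (supportᵢ/N)·precisionᵢ with N=88: (16/88)·0.8125 + (11/88)·0.3846 + (27/88)·0.7000 + (34/88)·0.7179 = 0.688

0.688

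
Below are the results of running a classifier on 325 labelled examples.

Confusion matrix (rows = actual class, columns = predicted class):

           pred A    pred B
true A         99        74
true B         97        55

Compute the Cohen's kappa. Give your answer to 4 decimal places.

-0.0665

Observed agreement pₒ = trace/N = 154/325 = 0.47385
Expected agreement pₑ = Σ (rowᵢ·colᵢ)/N² = (173·196 + 152·129)/325² = 0.50666
κ = (pₒ − pₑ)/(1 − pₑ) = (0.47385 − 0.50666)/(1 − 0.50666) = -0.0665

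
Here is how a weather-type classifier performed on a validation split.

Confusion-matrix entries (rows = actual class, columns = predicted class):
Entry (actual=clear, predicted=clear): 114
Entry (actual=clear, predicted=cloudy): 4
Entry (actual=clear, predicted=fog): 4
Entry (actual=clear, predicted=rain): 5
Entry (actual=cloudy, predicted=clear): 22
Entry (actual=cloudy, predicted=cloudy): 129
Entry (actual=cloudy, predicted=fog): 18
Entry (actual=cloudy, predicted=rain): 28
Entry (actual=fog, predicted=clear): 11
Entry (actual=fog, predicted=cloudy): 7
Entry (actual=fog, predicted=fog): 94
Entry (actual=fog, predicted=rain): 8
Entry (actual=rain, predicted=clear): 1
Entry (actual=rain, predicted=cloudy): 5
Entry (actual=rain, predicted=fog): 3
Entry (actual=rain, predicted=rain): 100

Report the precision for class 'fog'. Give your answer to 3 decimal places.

One-vs-rest for 'fog': TP = diagonal; FP = other classes predicted 'fog'; FN = 'fog' predicted as other.
precision = TP/(TP+FP).
fog: TP=94, FP=4+18+3=25 → 94/119 = 0.7899

0.790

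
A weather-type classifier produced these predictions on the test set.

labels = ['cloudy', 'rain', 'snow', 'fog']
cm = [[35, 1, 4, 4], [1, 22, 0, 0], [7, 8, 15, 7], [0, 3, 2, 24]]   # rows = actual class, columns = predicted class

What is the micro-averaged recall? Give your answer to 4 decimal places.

0.7218

Micro-averaging pools counts across classes: ΣTP=96, ΣFP=37, ΣFN=37.
Micro-recall = TP/(TP+FN) on pooled counts = 0.7218 (equals overall accuracy in single-label multiclass).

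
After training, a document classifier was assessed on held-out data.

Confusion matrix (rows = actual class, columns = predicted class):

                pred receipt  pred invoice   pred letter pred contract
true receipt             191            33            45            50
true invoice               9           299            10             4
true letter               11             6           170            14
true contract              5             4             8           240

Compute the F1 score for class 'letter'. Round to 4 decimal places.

Treat 'letter' as positive and all other classes as negative.
F1 score = 2·TP/(2·TP+FP+FN).
letter: TP=170, FP=45+10+8=63, FN=11+6+14=31 → 340/434 = 0.78341

0.7834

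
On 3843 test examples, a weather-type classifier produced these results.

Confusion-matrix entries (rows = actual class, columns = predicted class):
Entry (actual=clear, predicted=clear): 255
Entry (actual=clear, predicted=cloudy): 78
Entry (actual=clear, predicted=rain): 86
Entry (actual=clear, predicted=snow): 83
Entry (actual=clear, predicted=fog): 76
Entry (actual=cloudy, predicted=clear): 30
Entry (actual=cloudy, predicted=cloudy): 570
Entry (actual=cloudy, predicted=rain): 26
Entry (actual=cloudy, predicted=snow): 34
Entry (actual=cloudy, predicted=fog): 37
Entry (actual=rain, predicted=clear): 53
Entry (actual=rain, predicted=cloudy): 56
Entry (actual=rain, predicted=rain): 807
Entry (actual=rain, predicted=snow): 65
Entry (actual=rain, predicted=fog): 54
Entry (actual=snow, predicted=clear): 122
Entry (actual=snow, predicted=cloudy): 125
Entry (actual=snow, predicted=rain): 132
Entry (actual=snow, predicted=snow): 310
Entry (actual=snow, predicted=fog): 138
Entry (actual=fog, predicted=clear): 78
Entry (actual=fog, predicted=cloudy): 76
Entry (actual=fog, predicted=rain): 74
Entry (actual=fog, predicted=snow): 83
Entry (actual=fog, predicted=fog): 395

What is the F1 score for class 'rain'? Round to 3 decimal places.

0.747

One-vs-rest for 'rain': TP = diagonal; FP = other classes predicted 'rain'; FN = 'rain' predicted as other.
F1 score = 2·TP/(2·TP+FP+FN).
rain: TP=807, FP=86+26+132+74=318, FN=53+56+65+54=228 → 1614/2160 = 0.7472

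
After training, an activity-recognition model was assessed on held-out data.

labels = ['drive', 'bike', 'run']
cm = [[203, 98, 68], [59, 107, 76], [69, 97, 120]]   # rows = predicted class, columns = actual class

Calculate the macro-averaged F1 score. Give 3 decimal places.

Per-class F1 score (2·TP/(2·TP+FP+FN)):
  drive: TP=203, FP=98+68=166, FN=59+69=128 → 406/700 = 0.5800
  bike: TP=107, FP=59+76=135, FN=98+97=195 → 214/544 = 0.3934
  run: TP=120, FP=69+97=166, FN=68+76=144 → 240/550 = 0.4364
Macro-F1 score = mean = (0.5800 + 0.3934 + 0.4364) / 3 = 0.470

0.470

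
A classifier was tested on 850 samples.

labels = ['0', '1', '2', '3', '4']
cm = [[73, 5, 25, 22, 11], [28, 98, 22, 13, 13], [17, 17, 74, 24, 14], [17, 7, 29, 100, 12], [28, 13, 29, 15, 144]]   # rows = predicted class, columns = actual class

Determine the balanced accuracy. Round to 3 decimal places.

0.576

Balanced accuracy = mean of per-class recall.
  0: recall = 73/163 = 0.4479
  1: recall = 98/140 = 0.7000
  2: recall = 74/179 = 0.4134
  3: recall = 100/174 = 0.5747
  4: recall = 144/194 = 0.7423
Mean = (0.4479 + 0.7000 + 0.4134 + 0.5747 + 0.7423) / 5 = 0.576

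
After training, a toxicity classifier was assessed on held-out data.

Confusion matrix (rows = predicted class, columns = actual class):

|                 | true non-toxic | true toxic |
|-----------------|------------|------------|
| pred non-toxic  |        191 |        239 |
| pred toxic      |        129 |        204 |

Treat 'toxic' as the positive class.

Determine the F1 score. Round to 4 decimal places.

0.5258

Precision = TP/(TP+FP) = 204/333 = 0.6126
Recall = TP/(TP+FN) = 204/443 = 0.4605
F1 = 2·TP/(2·TP+FP+FN) = 408/776 = 0.5258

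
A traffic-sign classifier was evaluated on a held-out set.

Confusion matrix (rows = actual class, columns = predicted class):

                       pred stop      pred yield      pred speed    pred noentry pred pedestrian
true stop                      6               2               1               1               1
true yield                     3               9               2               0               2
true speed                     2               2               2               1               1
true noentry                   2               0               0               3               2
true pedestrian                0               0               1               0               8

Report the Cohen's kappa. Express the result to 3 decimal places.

Observed agreement pₒ = trace/N = 28/51 = 0.5490
Expected agreement pₑ = Σ (rowᵢ·colᵢ)/N² = (11·13 + 16·13 + 8·6 + 7·5 + 9·14)/51² = 0.2153
κ = (pₒ − pₑ)/(1 − pₑ) = (0.5490 − 0.2153)/(1 − 0.2153) = 0.425

0.425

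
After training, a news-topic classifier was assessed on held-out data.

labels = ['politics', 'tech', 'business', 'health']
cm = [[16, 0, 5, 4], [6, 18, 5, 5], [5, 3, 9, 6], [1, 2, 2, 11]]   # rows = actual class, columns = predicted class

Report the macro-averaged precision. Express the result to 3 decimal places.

0.551

Per-class precision (TP/(TP+FP)):
  politics: TP=16, FP=6+5+1=12 → 16/28 = 0.5714
  tech: TP=18, FP=0+3+2=5 → 18/23 = 0.7826
  business: TP=9, FP=5+5+2=12 → 9/21 = 0.4286
  health: TP=11, FP=4+5+6=15 → 11/26 = 0.4231
Macro-precision = mean = (0.5714 + 0.7826 + 0.4286 + 0.4231) / 4 = 0.551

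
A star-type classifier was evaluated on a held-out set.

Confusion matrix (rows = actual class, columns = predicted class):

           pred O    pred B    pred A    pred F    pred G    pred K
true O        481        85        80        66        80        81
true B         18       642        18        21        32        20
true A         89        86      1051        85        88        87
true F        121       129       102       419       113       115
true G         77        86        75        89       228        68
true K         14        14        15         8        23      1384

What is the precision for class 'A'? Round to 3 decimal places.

One-vs-rest for 'A': TP = diagonal; FP = other classes predicted 'A'; FN = 'A' predicted as other.
precision = TP/(TP+FP).
A: TP=1051, FP=80+18+102+75+15=290 → 1051/1341 = 0.7837

0.784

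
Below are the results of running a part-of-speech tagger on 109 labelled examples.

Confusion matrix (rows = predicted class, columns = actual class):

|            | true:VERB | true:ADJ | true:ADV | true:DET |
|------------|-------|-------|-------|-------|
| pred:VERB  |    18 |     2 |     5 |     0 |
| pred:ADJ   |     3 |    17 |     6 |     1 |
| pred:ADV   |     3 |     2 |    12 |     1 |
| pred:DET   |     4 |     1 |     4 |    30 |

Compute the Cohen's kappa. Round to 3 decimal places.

0.606

Observed agreement pₒ = trace/N = 77/109 = 0.7064
Expected agreement pₑ = Σ (rowᵢ·colᵢ)/N² = (28·25 + 22·27 + 27·18 + 32·39)/109² = 0.2549
κ = (pₒ − pₑ)/(1 − pₑ) = (0.7064 − 0.2549)/(1 − 0.2549) = 0.606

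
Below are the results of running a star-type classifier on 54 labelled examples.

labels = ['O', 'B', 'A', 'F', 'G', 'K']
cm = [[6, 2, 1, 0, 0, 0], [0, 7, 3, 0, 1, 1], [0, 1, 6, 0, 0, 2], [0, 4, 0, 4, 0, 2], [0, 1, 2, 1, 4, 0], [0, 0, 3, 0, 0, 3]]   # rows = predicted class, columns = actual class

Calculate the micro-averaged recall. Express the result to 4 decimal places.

Micro-averaging pools counts across classes: ΣTP=30, ΣFP=24, ΣFN=24.
Micro-recall = TP/(TP+FN) on pooled counts = 0.5556 (equals overall accuracy in single-label multiclass).

0.5556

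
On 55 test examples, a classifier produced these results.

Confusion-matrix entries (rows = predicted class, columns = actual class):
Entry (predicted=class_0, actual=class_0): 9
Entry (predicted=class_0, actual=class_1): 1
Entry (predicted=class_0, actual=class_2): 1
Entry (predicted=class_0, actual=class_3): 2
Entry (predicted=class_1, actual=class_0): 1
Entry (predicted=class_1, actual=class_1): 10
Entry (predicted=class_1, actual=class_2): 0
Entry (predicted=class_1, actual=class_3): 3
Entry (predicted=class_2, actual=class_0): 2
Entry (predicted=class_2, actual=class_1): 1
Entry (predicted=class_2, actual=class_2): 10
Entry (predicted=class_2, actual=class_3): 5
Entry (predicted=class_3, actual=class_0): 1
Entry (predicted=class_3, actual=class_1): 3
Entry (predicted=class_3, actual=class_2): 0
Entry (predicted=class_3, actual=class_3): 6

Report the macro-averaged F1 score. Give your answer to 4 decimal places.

Per-class F1 score (2·TP/(2·TP+FP+FN)):
  class_0: TP=9, FP=1+1+2=4, FN=1+2+1=4 → 18/26 = 0.69231
  class_1: TP=10, FP=1+0+3=4, FN=1+1+3=5 → 20/29 = 0.68966
  class_2: TP=10, FP=2+1+5=8, FN=1+0+0=1 → 20/29 = 0.68966
  class_3: TP=6, FP=1+3+0=4, FN=2+3+5=10 → 12/26 = 0.46154
Macro-F1 score = mean = (0.69231 + 0.68966 + 0.68966 + 0.46154) / 4 = 0.6333

0.6333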